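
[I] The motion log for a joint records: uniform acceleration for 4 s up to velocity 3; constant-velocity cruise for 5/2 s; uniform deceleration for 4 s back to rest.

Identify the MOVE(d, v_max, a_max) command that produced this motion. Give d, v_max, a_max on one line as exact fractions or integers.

d=39/2 v_max=3 a_max=3/4

a_max = 3/4
d_a = ½·3·4 = 6; d_c = 3·5/2 = 15/2
d = 2·6 + 15/2 = 39/2
t_c = 5/2 > 0 so v_max = 3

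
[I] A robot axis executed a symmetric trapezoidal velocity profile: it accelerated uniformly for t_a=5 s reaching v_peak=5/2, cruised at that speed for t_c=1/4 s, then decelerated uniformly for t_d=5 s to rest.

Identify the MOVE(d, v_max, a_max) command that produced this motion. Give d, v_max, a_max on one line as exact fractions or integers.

a_max = (5/2)/5 = 1/2
d_a = ½·5/2·5 = 25/4; d_c = 5/2·1/4 = 5/8
d = 2·25/4 + 5/8 = 105/8
t_c = 1/4 > 0 ⇒ limit active, v_max = 5/2

d=105/8 v_max=5/2 a_max=1/2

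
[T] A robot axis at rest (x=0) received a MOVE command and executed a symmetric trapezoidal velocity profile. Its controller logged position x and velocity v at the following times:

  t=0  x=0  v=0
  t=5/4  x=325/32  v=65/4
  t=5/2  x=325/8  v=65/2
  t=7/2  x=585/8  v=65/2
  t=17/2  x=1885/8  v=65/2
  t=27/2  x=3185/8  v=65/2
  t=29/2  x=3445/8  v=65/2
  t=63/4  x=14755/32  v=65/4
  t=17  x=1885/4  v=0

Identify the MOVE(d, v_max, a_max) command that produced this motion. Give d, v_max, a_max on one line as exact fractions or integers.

final state: t=17, x=1885/4, v=0 → d = 1885/4
a_max = (65/4−0)/(5/4−0) = 13
max v = 65/2 over t∈[5/2,29/2] → v_max = 65/2
check: 65/2·(5/2+12) = 1885/4 ✓

d=1885/4 v_max=65/2 a_max=13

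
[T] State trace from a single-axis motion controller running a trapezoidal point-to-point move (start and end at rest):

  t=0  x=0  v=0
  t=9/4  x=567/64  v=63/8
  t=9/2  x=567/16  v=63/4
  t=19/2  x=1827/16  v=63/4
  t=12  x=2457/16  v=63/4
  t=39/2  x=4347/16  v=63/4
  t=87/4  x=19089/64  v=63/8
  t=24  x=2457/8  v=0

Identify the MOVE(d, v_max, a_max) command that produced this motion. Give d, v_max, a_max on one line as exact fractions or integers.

final state: t=24, x=2457/8, v=0 → d = 2457/8
a_max = (63/8−0)/(9/4−0) = 7/2
max v = 63/4 over t∈[9/2,39/2] → v_max = 63/4
check: 63/4·(9/2+15) = 2457/8 ✓

d=2457/8 v_max=63/4 a_max=7/2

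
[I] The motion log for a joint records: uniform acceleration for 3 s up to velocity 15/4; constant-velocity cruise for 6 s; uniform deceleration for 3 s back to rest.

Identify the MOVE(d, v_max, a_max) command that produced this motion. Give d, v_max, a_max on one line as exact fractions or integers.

d=135/4 v_max=15/4 a_max=5/4

a_max = (15/4)/3 = 5/4
d_a = ½·15/4·3 = 45/8; d_c = 15/4·6 = 45/2
d = 2·45/8 + 45/2 = 135/4
t_c = 6 > 0 → v_max = v_peak = 15/4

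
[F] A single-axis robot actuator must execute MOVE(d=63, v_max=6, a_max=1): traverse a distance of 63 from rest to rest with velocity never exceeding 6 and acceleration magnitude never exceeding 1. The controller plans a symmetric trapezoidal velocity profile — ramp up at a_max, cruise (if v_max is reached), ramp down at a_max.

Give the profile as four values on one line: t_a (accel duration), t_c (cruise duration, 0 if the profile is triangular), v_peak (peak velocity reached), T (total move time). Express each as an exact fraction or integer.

(v_max)²/a_max = 6²/1 = 36
63 ≥ 36 ⇒ cruise phase
t_a = 6/1 = 6; v_peak = 6
d_cruise = 63 − 36 = 27; t_c = 27/6 = 9/2
T = 2·6 + 9/2 = 33/2

t_a=6 t_c=9/2 v_peak=6 T=33/2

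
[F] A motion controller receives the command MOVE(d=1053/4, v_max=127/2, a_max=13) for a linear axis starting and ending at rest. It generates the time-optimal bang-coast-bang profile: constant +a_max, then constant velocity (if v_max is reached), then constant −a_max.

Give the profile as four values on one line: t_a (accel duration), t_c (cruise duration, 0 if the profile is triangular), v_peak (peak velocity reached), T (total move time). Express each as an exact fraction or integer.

vₘ²/aₘ = (127/2)²/13 = 16129/52
1053/4 < 16129/52 so t_c = 0
v_peak = √(1053/4·13) = √(13689/4) = 117/2
t_a = (117/2)/13 = 9/2; t_c = 0
T = 2·9/2 = 9

t_a=9/2 t_c=0 v_peak=117/2 T=9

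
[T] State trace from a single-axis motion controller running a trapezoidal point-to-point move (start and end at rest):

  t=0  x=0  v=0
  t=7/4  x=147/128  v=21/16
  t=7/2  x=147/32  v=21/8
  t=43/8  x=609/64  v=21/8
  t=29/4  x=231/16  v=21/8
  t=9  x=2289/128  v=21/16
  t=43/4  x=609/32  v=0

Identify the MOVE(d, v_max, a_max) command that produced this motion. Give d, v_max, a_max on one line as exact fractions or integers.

final state: t=43/4, x=609/32, v=0 → d = 609/32
a_max = (21/16−0)/(7/4−0) = 3/4
max v = 21/8 over t∈[7/2,29/4] → v_max = 21/8
check: 21/8·(7/2+15/4) = 609/32 ✓

d=609/32 v_max=21/8 a_max=3/4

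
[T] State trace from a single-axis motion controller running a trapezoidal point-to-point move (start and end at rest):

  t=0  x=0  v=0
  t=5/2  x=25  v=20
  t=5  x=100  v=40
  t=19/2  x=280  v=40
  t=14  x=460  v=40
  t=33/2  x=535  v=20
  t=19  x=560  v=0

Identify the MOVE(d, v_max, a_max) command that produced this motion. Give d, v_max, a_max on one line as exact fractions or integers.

d=560 v_max=40 a_max=8

final state: t=19, x=560, v=0 → d = 560
a_max = (20−0)/(5/2−0) = 8
max v = 40 over t∈[5,14] → v_max = 40
check: 40·(5+9) = 560 ✓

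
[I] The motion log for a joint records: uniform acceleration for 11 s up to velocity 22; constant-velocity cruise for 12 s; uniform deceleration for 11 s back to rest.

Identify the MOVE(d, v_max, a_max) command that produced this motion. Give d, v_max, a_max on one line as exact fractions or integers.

d=506 v_max=22 a_max=2

a_max = 22/11 = 2
d_a = ½·22·11 = 121; d_c = 22·12 = 264
d = 2·121 + 264 = 506
t_c = 12 > 0 so v_max = 22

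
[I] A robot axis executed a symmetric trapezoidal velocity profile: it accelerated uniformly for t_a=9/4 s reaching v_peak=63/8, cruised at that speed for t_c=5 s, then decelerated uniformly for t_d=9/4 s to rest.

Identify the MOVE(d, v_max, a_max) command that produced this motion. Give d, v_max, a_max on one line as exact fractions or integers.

d=1827/32 v_max=63/8 a_max=7/2

a_max = (63/8)/(9/4) = 7/2
d_a = ½·63/8·9/4 = 567/64; d_c = 63/8·5 = 315/8
d = 2·567/64 + 315/8 = 1827/32
t_c = 5 > 0 → v_max = v_peak = 63/8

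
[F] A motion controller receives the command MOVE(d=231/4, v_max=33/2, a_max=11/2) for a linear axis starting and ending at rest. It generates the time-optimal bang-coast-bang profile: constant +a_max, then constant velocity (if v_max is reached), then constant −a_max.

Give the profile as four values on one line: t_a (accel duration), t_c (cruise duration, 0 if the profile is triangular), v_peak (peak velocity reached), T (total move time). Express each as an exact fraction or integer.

t_a=3 t_c=1/2 v_peak=33/2 T=13/2

vₘ²/aₘ = (33/2)²/(11/2) = 99/2
231/4 ≥ 99/2 → trapezoidal
t_a = (33/2)/(11/2) = 3; v_peak = 33/2
d_cruise = 231/4 − 99/2 = 33/4; t_c = (33/4)/(33/2) = 1/2
T = 2·3 + 1/2 = 13/2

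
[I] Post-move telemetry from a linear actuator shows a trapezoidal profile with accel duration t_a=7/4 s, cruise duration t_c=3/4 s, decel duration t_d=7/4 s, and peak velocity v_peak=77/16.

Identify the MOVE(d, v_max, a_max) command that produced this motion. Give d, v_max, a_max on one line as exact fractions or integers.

d=385/32 v_max=77/16 a_max=11/4

a_max = (77/16)/(7/4) = 11/4
d_a = ½·77/16·7/4 = 539/128; d_c = 77/16·3/4 = 231/64
d = 2·539/128 + 231/64 = 385/32
t_c = 3/4 > 0 so v_max = 77/16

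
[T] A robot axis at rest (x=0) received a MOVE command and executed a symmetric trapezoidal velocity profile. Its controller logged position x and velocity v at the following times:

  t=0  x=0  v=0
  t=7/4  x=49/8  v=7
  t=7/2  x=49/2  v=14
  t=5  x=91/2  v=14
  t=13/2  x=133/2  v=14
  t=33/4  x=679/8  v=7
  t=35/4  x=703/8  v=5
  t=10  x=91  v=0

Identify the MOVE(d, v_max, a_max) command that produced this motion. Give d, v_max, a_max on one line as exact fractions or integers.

final state: t=10, x=91, v=0 → d = 91
a_max = (7−0)/(7/4−0) = 4
max v = 14 over t∈[7/2,13/2] → v_max = 14
check: 14·(7/2+3) = 91 ✓

d=91 v_max=14 a_max=4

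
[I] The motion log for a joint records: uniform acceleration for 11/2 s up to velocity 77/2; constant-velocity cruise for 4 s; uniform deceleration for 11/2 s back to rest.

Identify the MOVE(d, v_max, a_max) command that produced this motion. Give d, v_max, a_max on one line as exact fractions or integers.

a_max = (77/2)/(11/2) = 7
d_a = ½·77/2·11/2 = 847/8; d_c = 77/2·4 = 154
d = 2·847/8 + 154 = 1463/4
t_c = 4 > 0 ⇒ limit active, v_max = 77/2

d=1463/4 v_max=77/2 a_max=7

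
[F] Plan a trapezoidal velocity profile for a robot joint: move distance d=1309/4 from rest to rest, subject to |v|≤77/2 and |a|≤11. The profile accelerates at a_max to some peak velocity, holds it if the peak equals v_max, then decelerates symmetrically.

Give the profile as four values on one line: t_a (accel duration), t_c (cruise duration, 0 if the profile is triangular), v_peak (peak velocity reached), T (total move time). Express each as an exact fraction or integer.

(v_max)²/a_max = (77/2)²/11 = 539/4
1309/4 ≥ 539/4 so v_max reached
t_a = (77/2)/11 = 7/2; v_peak = 77/2
d_cruise = 1309/4 − 539/4 = 385/2; t_c = (385/2)/(77/2) = 5
T = 2·7/2 + 5 = 12

t_a=7/2 t_c=5 v_peak=77/2 T=12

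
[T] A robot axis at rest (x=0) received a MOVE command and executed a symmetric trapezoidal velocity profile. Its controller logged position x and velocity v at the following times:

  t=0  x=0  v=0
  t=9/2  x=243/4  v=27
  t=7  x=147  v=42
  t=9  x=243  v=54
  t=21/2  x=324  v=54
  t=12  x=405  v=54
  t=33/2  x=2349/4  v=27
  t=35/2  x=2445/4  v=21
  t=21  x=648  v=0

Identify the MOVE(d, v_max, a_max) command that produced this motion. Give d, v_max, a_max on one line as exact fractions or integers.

final state: t=21, x=648, v=0 → d = 648
a_max = (27−0)/(9/2−0) = 6
max v = 54 over t∈[9,12] → v_max = 54
check: 54·(9+3) = 648 ✓

d=648 v_max=54 a_max=6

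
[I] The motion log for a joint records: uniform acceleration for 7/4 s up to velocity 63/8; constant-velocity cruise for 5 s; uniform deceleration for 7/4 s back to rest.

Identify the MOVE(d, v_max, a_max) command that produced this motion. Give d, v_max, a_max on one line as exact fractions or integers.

d=1701/32 v_max=63/8 a_max=9/2

a_max = (63/8)/(7/4) = 9/2
d_a = ½·63/8·7/4 = 441/64; d_c = 63/8·5 = 315/8
d = 2·441/64 + 315/8 = 1701/32
t_c = 5 > 0 so v_max = 63/8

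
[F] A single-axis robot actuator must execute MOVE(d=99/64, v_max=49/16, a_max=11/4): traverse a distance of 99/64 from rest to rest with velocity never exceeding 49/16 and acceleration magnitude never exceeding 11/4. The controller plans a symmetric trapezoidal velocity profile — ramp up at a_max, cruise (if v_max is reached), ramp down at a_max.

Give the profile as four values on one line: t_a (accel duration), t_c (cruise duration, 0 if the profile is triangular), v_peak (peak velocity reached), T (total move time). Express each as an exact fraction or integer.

vₘ²/aₘ = (49/16)²/(11/4) = 2401/704
99/64 < 2401/704 ⇒ no cruise
v_peak = √(99/64·11/4) = √(1089/256) = 33/16
t_a = (33/16)/(11/4) = 3/4; t_c = 0
T = 2·3/4 = 3/2

t_a=3/4 t_c=0 v_peak=33/16 T=3/2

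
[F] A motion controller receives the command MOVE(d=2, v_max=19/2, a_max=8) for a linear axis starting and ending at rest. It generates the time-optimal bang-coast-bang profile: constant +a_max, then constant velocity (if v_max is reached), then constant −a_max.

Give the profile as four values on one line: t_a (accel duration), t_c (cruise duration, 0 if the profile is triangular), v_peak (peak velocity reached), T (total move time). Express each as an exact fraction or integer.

t_a=1/2 t_c=0 v_peak=4 T=1

v_max²/a_max = (19/2)²/8 = 361/32
2 < 361/32 so t_c = 0
v_peak = √(2·8) = √16 = 4
t_a = 4/8 = 1/2; t_c = 0
T = 2·1/2 = 1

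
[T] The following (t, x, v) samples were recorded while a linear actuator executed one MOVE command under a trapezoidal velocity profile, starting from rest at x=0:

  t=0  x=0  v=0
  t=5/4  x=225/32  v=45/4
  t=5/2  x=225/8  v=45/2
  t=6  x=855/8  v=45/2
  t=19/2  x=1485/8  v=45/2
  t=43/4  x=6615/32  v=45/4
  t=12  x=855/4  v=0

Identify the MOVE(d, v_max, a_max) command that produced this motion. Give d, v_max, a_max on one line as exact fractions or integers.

d=855/4 v_max=45/2 a_max=9

final state: t=12, x=855/4, v=0 → d = 855/4
a_max = (45/4−0)/(5/4−0) = 9
max v = 45/2 over t∈[5/2,19/2] → v_max = 45/2
check: 45/2·(5/2+7) = 855/4 ✓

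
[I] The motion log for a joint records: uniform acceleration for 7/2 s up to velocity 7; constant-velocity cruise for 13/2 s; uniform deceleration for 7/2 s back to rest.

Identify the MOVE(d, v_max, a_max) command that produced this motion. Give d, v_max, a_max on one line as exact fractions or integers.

a_max = 7/(7/2) = 2
d_a = ½·7·7/2 = 49/4; d_c = 7·13/2 = 91/2
d = 2·49/4 + 91/2 = 70
t_c = 13/2 > 0 → v_max = v_peak = 7

d=70 v_max=7 a_max=2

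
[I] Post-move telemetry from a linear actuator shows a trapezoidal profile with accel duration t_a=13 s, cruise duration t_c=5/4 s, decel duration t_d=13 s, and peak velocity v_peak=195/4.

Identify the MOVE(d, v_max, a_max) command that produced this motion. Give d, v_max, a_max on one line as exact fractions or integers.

a_max = (195/4)/13 = 15/4
d_a = ½·195/4·13 = 2535/8; d_c = 195/4·5/4 = 975/16
d = 2·2535/8 + 975/16 = 11115/16
t_c = 5/4 > 0 → v_max = v_peak = 195/4

d=11115/16 v_max=195/4 a_max=15/4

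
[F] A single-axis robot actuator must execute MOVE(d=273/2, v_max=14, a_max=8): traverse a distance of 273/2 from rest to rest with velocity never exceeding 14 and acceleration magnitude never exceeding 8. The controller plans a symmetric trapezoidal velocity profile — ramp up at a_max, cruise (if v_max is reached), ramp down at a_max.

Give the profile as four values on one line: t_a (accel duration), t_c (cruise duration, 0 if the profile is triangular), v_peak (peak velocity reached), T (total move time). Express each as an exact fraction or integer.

v_max²/a_max = 14²/8 = 49/2
273/2 ≥ 49/2 ⇒ cruise phase
t_a = 14/8 = 7/4; v_peak = 14
d_cruise = 273/2 − 49/2 = 112; t_c = 112/14 = 8
T = 2·7/4 + 8 = 23/2

t_a=7/4 t_c=8 v_peak=14 T=23/2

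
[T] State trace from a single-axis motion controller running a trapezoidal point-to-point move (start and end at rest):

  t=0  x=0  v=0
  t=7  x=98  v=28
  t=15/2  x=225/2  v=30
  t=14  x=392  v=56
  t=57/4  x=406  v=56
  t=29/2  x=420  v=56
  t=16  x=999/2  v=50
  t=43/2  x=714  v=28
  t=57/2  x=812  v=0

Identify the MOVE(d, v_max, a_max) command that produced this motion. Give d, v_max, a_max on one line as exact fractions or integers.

final state: t=57/2, x=812, v=0 → d = 812
a_max = (28−0)/(7−0) = 4
max v = 56 over t∈[14,29/2] → v_max = 56
check: 56·(14+1/2) = 812 ✓

d=812 v_max=56 a_max=4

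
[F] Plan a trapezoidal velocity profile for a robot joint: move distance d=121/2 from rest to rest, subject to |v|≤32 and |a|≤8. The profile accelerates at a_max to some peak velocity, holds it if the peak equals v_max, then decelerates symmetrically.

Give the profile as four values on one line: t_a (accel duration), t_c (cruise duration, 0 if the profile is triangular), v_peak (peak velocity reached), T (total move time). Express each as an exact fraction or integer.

vₘ²/aₘ = 32²/8 = 128
121/2 < 128 so t_c = 0
v_peak = √(121/2·8) = √484 = 22
t_a = 22/8 = 11/4; t_c = 0
T = 2·11/4 = 11/2

t_a=11/4 t_c=0 v_peak=22 T=11/2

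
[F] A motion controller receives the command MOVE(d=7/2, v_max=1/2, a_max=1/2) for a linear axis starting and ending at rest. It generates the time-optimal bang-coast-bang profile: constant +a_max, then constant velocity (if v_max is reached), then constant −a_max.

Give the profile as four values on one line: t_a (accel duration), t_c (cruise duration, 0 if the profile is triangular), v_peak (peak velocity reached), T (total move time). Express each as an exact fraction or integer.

t_a=1 t_c=6 v_peak=1/2 T=8

v_max²/a_max = (1/2)²/(1/2) = 1/2
7/2 ≥ 1/2 ⇒ cruise phase
t_a = (1/2)/(1/2) = 1; v_peak = 1/2
d_cruise = 7/2 − 1/2 = 3; t_c = 3/(1/2) = 6
T = 2·1 + 6 = 8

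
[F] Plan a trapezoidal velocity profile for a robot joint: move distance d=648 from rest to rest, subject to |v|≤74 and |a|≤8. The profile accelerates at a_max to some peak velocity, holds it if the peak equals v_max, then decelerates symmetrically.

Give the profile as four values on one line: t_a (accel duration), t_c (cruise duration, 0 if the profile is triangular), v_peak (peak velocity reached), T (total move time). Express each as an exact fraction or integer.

t_a=9 t_c=0 v_peak=72 T=18

(v_max)²/a_max = 74²/8 = 1369/2
648 < 1369/2 so t_c = 0
v_peak = √(648·8) = √5184 = 72
t_a = 72/8 = 9; t_c = 0
T = 2·9 = 18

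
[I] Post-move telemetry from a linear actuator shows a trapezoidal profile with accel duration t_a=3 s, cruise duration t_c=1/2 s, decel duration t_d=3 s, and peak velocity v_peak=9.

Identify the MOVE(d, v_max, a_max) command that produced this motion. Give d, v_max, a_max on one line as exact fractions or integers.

d=63/2 v_max=9 a_max=3

a_max = 9/3 = 3
d_a = ½·9·3 = 27/2; d_c = 9·1/2 = 9/2
d = 2·27/2 + 9/2 = 63/2
t_c = 1/2 > 0 ⇒ limit active, v_max = 9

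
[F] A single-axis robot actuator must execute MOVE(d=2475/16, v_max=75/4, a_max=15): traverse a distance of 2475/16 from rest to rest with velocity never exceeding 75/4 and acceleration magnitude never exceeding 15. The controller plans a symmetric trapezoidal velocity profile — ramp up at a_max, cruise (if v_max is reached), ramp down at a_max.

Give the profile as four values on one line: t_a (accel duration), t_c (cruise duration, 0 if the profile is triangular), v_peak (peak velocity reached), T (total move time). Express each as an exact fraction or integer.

t_a=5/4 t_c=7 v_peak=75/4 T=19/2

v_max²/a_max = (75/4)²/15 = 375/16
2475/16 ≥ 375/16 ⇒ cruise phase
t_a = (75/4)/15 = 5/4; v_peak = 75/4
d_cruise = 2475/16 − 375/16 = 525/4; t_c = (525/4)/(75/4) = 7
T = 2·5/4 + 7 = 19/2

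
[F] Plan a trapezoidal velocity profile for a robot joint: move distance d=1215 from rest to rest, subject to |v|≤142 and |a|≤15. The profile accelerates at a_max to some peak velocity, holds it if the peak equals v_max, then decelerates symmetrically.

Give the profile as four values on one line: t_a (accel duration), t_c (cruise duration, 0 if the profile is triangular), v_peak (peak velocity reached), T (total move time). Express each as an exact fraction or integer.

t_a=9 t_c=0 v_peak=135 T=18

(v_max)²/a_max = 142²/15 = 20164/15
1215 < 20164/15 so t_c = 0
v_peak = √(1215·15) = √18225 = 135
t_a = 135/15 = 9; t_c = 0
T = 2·9 = 18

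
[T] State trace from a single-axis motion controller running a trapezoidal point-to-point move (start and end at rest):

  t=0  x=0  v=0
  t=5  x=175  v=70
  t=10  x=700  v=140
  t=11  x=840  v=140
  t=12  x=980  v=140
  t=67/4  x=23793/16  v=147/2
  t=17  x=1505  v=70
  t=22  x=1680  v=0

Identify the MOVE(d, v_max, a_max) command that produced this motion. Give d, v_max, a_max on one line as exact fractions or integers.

d=1680 v_max=140 a_max=14

final state: t=22, x=1680, v=0 → d = 1680
a_max = (70−0)/(5−0) = 14
max v = 140 over t∈[10,12] → v_max = 140
check: 140·(10+2) = 1680 ✓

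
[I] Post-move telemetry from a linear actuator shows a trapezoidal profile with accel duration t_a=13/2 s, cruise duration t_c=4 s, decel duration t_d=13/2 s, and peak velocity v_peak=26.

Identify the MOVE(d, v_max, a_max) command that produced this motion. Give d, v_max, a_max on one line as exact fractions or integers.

a_max = 26/(13/2) = 4
d_a = ½·26·13/2 = 169/2; d_c = 26·4 = 104
d = 2·169/2 + 104 = 273
t_c = 4 > 0 ⇒ limit active, v_max = 26

d=273 v_max=26 a_max=4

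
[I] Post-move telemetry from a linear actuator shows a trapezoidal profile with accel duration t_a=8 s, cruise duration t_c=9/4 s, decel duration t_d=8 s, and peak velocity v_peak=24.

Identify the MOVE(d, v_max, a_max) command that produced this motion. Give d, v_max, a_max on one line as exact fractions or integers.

a_max = 24/8 = 3
d_a = ½·24·8 = 96; d_c = 24·9/4 = 54
d = 2·96 + 54 = 246
t_c = 9/4 > 0 → v_max = v_peak = 24

d=246 v_max=24 a_max=3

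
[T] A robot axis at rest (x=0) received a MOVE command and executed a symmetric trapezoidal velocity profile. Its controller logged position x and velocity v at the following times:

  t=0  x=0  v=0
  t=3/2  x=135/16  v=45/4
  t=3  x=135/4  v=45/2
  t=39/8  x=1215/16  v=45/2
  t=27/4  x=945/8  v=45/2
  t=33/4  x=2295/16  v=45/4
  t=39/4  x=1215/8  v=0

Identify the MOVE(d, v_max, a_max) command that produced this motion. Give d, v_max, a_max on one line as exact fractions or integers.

d=1215/8 v_max=45/2 a_max=15/2

final state: t=39/4, x=1215/8, v=0 → d = 1215/8
a_max = (45/4−0)/(3/2−0) = 15/2
max v = 45/2 over t∈[3,27/4] → v_max = 45/2
check: 45/2·(3+15/4) = 1215/8 ✓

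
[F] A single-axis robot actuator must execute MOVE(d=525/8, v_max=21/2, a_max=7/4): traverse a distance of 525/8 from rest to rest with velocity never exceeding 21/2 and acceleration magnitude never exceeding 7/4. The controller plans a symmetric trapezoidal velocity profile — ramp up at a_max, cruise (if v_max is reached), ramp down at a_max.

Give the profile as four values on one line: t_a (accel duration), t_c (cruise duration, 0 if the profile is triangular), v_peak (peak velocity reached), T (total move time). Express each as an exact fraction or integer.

t_a=6 t_c=1/4 v_peak=21/2 T=49/4

(v_max)²/a_max = (21/2)²/(7/4) = 63
525/8 ≥ 63 ⇒ cruise phase
t_a = (21/2)/(7/4) = 6; v_peak = 21/2
d_cruise = 525/8 − 63 = 21/8; t_c = (21/8)/(21/2) = 1/4
T = 2·6 + 1/4 = 49/4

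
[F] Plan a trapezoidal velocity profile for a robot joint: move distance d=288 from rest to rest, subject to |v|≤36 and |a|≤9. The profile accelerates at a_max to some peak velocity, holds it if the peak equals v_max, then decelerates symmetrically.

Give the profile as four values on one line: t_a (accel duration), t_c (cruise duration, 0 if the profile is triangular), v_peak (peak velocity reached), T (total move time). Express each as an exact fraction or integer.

t_a=4 t_c=4 v_peak=36 T=12

(v_max)²/a_max = 36²/9 = 144
288 ≥ 144 ⇒ cruise phase
t_a = 36/9 = 4; v_peak = 36
d_cruise = 288 − 144 = 144; t_c = 144/36 = 4
T = 2·4 + 4 = 12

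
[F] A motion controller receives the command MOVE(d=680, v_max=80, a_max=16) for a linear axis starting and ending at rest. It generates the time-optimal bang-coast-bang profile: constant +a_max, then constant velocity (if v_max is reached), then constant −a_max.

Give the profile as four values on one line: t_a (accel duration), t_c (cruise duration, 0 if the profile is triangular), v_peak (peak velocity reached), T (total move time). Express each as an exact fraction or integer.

t_a=5 t_c=7/2 v_peak=80 T=27/2

vₘ²/aₘ = 80²/16 = 400
680 ≥ 400 ⇒ cruise phase
t_a = 80/16 = 5; v_peak = 80
d_cruise = 680 − 400 = 280; t_c = 280/80 = 7/2
T = 2·5 + 7/2 = 27/2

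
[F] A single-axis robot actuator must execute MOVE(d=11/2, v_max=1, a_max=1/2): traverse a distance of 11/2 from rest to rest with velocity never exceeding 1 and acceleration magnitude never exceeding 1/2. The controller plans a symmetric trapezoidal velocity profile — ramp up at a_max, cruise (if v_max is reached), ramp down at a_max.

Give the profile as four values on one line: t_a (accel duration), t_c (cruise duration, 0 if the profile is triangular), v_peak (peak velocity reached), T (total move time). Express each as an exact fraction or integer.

(v_max)²/a_max = 1²/(1/2) = 2
11/2 ≥ 2 so v_max reached
t_a = 1/(1/2) = 2; v_peak = 1
d_cruise = 11/2 − 2 = 7/2; t_c = (7/2)/1 = 7/2
T = 2·2 + 7/2 = 15/2

t_a=2 t_c=7/2 v_peak=1 T=15/2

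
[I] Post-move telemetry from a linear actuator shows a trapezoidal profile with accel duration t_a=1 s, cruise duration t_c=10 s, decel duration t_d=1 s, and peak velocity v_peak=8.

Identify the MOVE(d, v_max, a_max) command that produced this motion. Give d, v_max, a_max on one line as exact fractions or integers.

d=88 v_max=8 a_max=8

a_max = 8/1 = 8
d_a = ½·8·1 = 4; d_c = 8·10 = 80
d = 2·4 + 80 = 88
t_c = 10 > 0 so v_max = 8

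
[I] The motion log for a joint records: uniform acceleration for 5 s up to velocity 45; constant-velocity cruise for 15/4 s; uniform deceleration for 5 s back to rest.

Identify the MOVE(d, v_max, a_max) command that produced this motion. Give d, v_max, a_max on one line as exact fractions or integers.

d=1575/4 v_max=45 a_max=9

a_max = 45/5 = 9
d_a = ½·45·5 = 225/2; d_c = 45·15/4 = 675/4
d = 2·225/2 + 675/4 = 1575/4
t_c = 15/4 > 0 so v_max = 45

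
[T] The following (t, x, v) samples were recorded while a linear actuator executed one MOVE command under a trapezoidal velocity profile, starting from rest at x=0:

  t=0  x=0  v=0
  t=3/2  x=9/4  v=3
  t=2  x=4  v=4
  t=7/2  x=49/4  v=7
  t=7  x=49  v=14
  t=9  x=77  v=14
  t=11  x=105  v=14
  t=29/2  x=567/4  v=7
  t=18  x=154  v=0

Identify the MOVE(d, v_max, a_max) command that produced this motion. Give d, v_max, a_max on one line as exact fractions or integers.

final state: t=18, x=154, v=0 → d = 154
a_max = (3−0)/(3/2−0) = 2
max v = 14 over t∈[7,11] → v_max = 14
check: 14·(7+4) = 154 ✓

d=154 v_max=14 a_max=2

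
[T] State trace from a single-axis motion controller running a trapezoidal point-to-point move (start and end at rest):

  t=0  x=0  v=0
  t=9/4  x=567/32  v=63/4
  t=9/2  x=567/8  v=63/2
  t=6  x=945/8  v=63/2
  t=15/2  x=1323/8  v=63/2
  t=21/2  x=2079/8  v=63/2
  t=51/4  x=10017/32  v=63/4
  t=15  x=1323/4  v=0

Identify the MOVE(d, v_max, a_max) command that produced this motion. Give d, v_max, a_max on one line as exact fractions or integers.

d=1323/4 v_max=63/2 a_max=7

final state: t=15, x=1323/4, v=0 → d = 1323/4
a_max = (63/4−0)/(9/4−0) = 7
max v = 63/2 over t∈[9/2,21/2] → v_max = 63/2
check: 63/2·(9/2+6) = 1323/4 ✓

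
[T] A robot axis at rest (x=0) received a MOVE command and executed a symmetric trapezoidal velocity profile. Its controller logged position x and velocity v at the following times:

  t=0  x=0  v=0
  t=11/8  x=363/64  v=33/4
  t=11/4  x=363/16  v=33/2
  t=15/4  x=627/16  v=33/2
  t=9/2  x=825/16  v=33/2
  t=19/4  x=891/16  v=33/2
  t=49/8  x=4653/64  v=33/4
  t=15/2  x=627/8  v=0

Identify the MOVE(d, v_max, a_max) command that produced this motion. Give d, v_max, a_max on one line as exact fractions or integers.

final state: t=15/2, x=627/8, v=0 → d = 627/8
a_max = (33/4−0)/(11/8−0) = 6
max v = 33/2 over t∈[11/4,19/4] → v_max = 33/2
check: 33/2·(11/4+2) = 627/8 ✓

d=627/8 v_max=33/2 a_max=6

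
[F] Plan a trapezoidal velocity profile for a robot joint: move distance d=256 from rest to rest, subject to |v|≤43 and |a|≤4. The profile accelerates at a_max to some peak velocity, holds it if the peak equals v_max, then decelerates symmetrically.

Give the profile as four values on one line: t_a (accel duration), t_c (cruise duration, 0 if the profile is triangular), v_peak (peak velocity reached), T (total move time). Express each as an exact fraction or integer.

(v_max)²/a_max = 43²/4 = 1849/4
256 < 1849/4 ⇒ no cruise
v_peak = √(256·4) = √1024 = 32
t_a = 32/4 = 8; t_c = 0
T = 2·8 = 16

t_a=8 t_c=0 v_peak=32 T=16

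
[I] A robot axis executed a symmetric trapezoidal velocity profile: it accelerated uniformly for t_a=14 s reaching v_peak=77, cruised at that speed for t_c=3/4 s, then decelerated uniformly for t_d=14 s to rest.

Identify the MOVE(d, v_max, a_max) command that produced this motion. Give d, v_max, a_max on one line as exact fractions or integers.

a_max = 77/14 = 11/2
d_a = ½·77·14 = 539; d_c = 77·3/4 = 231/4
d = 2·539 + 231/4 = 4543/4
t_c = 3/4 > 0 → v_max = v_peak = 77

d=4543/4 v_max=77 a_max=11/2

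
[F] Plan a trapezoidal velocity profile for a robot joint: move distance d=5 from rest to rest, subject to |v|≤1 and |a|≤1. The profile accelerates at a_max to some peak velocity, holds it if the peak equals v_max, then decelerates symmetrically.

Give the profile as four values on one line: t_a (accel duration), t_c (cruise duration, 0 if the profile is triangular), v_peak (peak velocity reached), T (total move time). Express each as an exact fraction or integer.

(v_max)²/a_max = 1²/1 = 1
5 ≥ 1 ⇒ cruise phase
t_a = 1/1 = 1; v_peak = 1
d_cruise = 5 − 1 = 4; t_c = 4/1 = 4
T = 2·1 + 4 = 6

t_a=1 t_c=4 v_peak=1 T=6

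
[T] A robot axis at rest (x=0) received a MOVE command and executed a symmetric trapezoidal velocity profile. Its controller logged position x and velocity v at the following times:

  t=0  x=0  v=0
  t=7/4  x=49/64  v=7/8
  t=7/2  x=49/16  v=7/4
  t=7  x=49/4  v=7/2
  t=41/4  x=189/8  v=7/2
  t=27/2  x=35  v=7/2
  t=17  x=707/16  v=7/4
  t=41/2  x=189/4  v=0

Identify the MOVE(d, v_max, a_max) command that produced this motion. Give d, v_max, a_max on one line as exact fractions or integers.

d=189/4 v_max=7/2 a_max=1/2

final state: t=41/2, x=189/4, v=0 → d = 189/4
a_max = (7/8−0)/(7/4−0) = 1/2
max v = 7/2 over t∈[7,27/2] → v_max = 7/2
check: 7/2·(7+13/2) = 189/4 ✓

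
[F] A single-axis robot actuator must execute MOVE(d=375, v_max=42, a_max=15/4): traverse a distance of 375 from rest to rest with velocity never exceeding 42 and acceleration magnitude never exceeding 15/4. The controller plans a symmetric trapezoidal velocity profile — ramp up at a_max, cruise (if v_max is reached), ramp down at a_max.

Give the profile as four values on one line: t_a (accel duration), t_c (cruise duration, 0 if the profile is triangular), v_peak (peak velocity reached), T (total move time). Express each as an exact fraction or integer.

(v_max)²/a_max = 42²/(15/4) = 2352/5
375 < 2352/5 → triangular
v_peak = √(375·15/4) = √(5625/4) = 75/2
t_a = (75/2)/(15/4) = 10; t_c = 0
T = 2·10 = 20

t_a=10 t_c=0 v_peak=75/2 T=20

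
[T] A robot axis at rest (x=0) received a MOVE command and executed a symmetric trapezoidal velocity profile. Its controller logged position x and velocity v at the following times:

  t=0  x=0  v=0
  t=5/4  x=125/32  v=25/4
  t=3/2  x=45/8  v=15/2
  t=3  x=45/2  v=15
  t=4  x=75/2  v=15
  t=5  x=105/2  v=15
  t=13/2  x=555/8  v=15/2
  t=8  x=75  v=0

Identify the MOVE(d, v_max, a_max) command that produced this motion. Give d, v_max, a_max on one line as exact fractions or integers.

d=75 v_max=15 a_max=5

final state: t=8, x=75, v=0 → d = 75
a_max = (25/4−0)/(5/4−0) = 5
max v = 15 over t∈[3,5] → v_max = 15
check: 15·(3+2) = 75 ✓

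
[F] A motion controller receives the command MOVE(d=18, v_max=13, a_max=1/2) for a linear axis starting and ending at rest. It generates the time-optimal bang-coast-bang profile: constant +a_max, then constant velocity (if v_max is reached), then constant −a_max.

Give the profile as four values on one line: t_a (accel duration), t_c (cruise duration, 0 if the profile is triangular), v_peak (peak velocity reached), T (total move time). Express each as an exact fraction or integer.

vₘ²/aₘ = 13²/(1/2) = 338
18 < 338 → triangular
v_peak = √(18·1/2) = √9 = 3
t_a = 3/(1/2) = 6; t_c = 0
T = 2·6 = 12

t_a=6 t_c=0 v_peak=3 T=12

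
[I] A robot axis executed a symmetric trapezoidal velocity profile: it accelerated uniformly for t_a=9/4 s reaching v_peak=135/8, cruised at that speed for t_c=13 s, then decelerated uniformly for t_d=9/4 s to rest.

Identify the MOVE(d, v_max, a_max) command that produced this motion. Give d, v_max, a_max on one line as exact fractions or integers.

d=8235/32 v_max=135/8 a_max=15/2

a_max = (135/8)/(9/4) = 15/2
d_a = ½·135/8·9/4 = 1215/64; d_c = 135/8·13 = 1755/8
d = 2·1215/64 + 1755/8 = 8235/32
t_c = 13 > 0 so v_max = 135/8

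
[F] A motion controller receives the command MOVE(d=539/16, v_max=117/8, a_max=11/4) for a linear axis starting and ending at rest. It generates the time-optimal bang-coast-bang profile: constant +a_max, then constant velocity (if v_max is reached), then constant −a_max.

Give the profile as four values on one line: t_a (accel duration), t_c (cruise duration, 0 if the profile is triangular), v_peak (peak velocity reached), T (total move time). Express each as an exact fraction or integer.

(v_max)²/a_max = (117/8)²/(11/4) = 13689/176
539/16 < 13689/176 ⇒ no cruise
v_peak = √(539/16·11/4) = √(5929/64) = 77/8
t_a = (77/8)/(11/4) = 7/2; t_c = 0
T = 2·7/2 = 7

t_a=7/2 t_c=0 v_peak=77/8 T=7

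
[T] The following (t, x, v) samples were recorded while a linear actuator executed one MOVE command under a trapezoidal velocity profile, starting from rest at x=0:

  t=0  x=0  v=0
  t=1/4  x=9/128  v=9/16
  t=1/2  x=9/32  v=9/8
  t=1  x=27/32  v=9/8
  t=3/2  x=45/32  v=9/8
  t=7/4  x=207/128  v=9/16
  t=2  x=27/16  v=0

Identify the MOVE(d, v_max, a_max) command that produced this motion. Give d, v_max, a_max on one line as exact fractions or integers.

d=27/16 v_max=9/8 a_max=9/4

final state: t=2, x=27/16, v=0 → d = 27/16
a_max = (9/16−0)/(1/4−0) = 9/4
max v = 9/8 over t∈[1/2,3/2] → v_max = 9/8
check: 9/8·(1/2+1) = 27/16 ✓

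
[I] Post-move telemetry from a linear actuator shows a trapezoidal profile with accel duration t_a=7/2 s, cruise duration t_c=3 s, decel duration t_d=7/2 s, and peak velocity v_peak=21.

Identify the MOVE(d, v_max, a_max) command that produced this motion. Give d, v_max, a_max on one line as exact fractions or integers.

d=273/2 v_max=21 a_max=6

a_max = 21/(7/2) = 6
d_a = ½·21·7/2 = 147/4; d_c = 21·3 = 63
d = 2·147/4 + 63 = 273/2
t_c = 3 > 0 ⇒ limit active, v_max = 21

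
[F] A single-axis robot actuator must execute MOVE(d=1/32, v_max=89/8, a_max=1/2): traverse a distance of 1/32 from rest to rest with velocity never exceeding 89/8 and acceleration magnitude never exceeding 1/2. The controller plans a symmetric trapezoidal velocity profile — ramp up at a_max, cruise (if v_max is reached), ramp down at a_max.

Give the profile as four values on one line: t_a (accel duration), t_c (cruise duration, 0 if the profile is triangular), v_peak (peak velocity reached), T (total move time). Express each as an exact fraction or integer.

v_max²/a_max = (89/8)²/(1/2) = 7921/32
1/32 < 7921/32 so t_c = 0
v_peak = √(1/32·1/2) = √(1/64) = 1/8
t_a = (1/8)/(1/2) = 1/4; t_c = 0
T = 2·1/4 = 1/2

t_a=1/4 t_c=0 v_peak=1/8 T=1/2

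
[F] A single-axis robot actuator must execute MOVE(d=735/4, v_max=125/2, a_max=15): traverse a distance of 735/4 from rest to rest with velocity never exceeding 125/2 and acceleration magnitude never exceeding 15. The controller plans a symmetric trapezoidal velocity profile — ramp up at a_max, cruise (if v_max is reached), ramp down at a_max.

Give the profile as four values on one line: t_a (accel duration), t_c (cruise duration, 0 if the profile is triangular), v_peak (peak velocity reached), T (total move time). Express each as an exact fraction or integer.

t_a=7/2 t_c=0 v_peak=105/2 T=7

vₘ²/aₘ = (125/2)²/15 = 3125/12
735/4 < 3125/12 ⇒ no cruise
v_peak = √(735/4·15) = √(11025/4) = 105/2
t_a = (105/2)/15 = 7/2; t_c = 0
T = 2·7/2 = 7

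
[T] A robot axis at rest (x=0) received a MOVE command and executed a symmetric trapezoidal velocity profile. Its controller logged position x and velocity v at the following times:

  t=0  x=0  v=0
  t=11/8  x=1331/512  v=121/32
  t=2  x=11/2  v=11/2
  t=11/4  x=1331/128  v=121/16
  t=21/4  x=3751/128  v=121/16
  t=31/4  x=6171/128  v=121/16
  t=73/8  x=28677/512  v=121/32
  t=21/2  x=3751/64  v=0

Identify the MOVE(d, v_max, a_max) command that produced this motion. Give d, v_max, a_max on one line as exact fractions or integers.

d=3751/64 v_max=121/16 a_max=11/4

final state: t=21/2, x=3751/64, v=0 → d = 3751/64
a_max = (121/32−0)/(11/8−0) = 11/4
max v = 121/16 over t∈[11/4,31/4] → v_max = 121/16
check: 121/16·(11/4+5) = 3751/64 ✓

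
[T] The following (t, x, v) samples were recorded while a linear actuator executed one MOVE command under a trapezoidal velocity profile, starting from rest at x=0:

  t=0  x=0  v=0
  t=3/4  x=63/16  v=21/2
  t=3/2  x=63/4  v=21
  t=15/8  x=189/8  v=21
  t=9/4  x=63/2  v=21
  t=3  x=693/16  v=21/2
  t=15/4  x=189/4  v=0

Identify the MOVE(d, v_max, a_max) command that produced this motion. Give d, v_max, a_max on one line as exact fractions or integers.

d=189/4 v_max=21 a_max=14

final state: t=15/4, x=189/4, v=0 → d = 189/4
a_max = (21/2−0)/(3/4−0) = 14
max v = 21 over t∈[3/2,9/4] → v_max = 21
check: 21·(3/2+3/4) = 189/4 ✓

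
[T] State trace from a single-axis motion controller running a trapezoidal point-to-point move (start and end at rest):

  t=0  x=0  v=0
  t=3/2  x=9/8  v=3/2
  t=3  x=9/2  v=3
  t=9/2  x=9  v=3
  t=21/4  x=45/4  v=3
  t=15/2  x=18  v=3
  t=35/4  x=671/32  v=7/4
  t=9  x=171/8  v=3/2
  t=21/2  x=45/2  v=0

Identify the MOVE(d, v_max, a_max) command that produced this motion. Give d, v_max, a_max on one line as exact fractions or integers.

final state: t=21/2, x=45/2, v=0 → d = 45/2
a_max = (3/2−0)/(3/2−0) = 1
max v = 3 over t∈[3,15/2] → v_max = 3
check: 3·(3+9/2) = 45/2 ✓

d=45/2 v_max=3 a_max=1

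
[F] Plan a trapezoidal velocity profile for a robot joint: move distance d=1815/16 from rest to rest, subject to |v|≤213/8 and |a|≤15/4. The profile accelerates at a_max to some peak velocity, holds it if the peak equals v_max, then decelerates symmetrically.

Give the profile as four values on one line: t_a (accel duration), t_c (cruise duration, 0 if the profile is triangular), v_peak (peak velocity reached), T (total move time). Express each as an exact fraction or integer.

(v_max)²/a_max = (213/8)²/(15/4) = 15123/80
1815/16 < 15123/80 ⇒ no cruise
v_peak = √(1815/16·15/4) = √(27225/64) = 165/8
t_a = (165/8)/(15/4) = 11/2; t_c = 0
T = 2·11/2 = 11

t_a=11/2 t_c=0 v_peak=165/8 T=11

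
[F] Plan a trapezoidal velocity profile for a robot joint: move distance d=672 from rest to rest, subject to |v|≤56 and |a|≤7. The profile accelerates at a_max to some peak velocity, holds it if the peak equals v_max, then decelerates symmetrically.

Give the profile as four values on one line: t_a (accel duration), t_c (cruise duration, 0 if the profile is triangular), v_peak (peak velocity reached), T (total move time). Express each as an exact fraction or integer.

(v_max)²/a_max = 56²/7 = 448
672 ≥ 448 so v_max reached
t_a = 56/7 = 8; v_peak = 56
d_cruise = 672 − 448 = 224; t_c = 224/56 = 4
T = 2·8 + 4 = 20

t_a=8 t_c=4 v_peak=56 T=20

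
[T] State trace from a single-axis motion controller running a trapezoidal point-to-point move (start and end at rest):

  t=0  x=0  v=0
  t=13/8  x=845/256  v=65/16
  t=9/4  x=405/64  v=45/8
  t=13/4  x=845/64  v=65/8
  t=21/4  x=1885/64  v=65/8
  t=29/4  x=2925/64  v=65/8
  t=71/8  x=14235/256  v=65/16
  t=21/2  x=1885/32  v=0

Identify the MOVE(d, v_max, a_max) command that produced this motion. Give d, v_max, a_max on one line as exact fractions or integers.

final state: t=21/2, x=1885/32, v=0 → d = 1885/32
a_max = (65/16−0)/(13/8−0) = 5/2
max v = 65/8 over t∈[13/4,29/4] → v_max = 65/8
check: 65/8·(13/4+4) = 1885/32 ✓

d=1885/32 v_max=65/8 a_max=5/2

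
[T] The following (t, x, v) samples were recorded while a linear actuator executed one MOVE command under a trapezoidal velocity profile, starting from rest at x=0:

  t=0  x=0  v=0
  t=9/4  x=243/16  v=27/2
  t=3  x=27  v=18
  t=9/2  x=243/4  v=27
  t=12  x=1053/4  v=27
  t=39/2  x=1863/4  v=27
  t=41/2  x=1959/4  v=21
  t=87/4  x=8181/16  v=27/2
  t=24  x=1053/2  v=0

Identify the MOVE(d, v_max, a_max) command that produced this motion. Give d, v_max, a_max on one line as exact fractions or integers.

final state: t=24, x=1053/2, v=0 → d = 1053/2
a_max = (27/2−0)/(9/4−0) = 6
max v = 27 over t∈[9/2,39/2] → v_max = 27
check: 27·(9/2+15) = 1053/2 ✓

d=1053/2 v_max=27 a_max=6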